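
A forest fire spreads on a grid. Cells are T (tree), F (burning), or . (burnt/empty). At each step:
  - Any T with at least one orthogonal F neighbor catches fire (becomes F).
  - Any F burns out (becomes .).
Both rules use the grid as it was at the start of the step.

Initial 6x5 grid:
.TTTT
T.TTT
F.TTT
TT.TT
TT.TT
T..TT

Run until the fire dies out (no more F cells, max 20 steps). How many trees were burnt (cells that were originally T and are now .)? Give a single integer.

Step 1: +2 fires, +1 burnt (F count now 2)
Step 2: +2 fires, +2 burnt (F count now 2)
Step 3: +2 fires, +2 burnt (F count now 2)
Step 4: +0 fires, +2 burnt (F count now 0)
Fire out after step 4
Initially T: 22, now '.': 14
Total burnt (originally-T cells now '.'): 6

Answer: 6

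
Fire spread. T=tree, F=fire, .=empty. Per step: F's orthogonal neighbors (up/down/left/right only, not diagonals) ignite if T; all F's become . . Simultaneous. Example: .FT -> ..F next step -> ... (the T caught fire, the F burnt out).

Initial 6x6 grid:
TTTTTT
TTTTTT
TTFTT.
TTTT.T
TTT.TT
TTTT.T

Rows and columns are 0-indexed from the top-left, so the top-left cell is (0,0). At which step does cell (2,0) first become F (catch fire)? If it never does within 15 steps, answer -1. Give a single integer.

Step 1: cell (2,0)='T' (+4 fires, +1 burnt)
Step 2: cell (2,0)='F' (+8 fires, +4 burnt)
  -> target ignites at step 2
Step 3: cell (2,0)='.' (+7 fires, +8 burnt)
Step 4: cell (2,0)='.' (+6 fires, +7 burnt)
Step 5: cell (2,0)='.' (+2 fires, +6 burnt)
Step 6: cell (2,0)='.' (+0 fires, +2 burnt)
  fire out at step 6

2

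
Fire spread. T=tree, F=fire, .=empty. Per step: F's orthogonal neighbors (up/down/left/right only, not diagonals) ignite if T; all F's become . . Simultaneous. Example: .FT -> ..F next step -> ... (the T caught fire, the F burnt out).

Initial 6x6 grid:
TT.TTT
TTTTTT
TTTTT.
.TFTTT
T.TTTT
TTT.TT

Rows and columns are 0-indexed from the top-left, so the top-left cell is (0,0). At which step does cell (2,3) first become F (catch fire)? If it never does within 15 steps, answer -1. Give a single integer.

Step 1: cell (2,3)='T' (+4 fires, +1 burnt)
Step 2: cell (2,3)='F' (+6 fires, +4 burnt)
  -> target ignites at step 2
Step 3: cell (2,3)='.' (+7 fires, +6 burnt)
Step 4: cell (2,3)='.' (+7 fires, +7 burnt)
Step 5: cell (2,3)='.' (+5 fires, +7 burnt)
Step 6: cell (2,3)='.' (+1 fires, +5 burnt)
Step 7: cell (2,3)='.' (+0 fires, +1 burnt)
  fire out at step 7

2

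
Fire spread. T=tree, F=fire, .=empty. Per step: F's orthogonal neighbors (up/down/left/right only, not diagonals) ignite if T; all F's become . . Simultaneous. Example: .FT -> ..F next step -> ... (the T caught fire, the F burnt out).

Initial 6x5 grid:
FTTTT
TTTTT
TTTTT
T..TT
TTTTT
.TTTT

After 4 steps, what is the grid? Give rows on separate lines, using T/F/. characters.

Step 1: 2 trees catch fire, 1 burn out
  .FTTT
  FTTTT
  TTTTT
  T..TT
  TTTTT
  .TTTT
Step 2: 3 trees catch fire, 2 burn out
  ..FTT
  .FTTT
  FTTTT
  T..TT
  TTTTT
  .TTTT
Step 3: 4 trees catch fire, 3 burn out
  ...FT
  ..FTT
  .FTTT
  F..TT
  TTTTT
  .TTTT
Step 4: 4 trees catch fire, 4 burn out
  ....F
  ...FT
  ..FTT
  ...TT
  FTTTT
  .TTTT

....F
...FT
..FTT
...TT
FTTTT
.TTTT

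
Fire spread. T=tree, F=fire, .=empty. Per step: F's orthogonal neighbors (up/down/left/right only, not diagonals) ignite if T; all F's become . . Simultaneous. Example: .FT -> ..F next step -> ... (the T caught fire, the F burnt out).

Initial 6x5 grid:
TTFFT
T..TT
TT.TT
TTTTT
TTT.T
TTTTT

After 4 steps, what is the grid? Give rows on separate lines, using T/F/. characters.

Step 1: 3 trees catch fire, 2 burn out
  TF..F
  T..FT
  TT.TT
  TTTTT
  TTT.T
  TTTTT
Step 2: 3 trees catch fire, 3 burn out
  F....
  T...F
  TT.FT
  TTTTT
  TTT.T
  TTTTT
Step 3: 3 trees catch fire, 3 burn out
  .....
  F....
  TT..F
  TTTFT
  TTT.T
  TTTTT
Step 4: 3 trees catch fire, 3 burn out
  .....
  .....
  FT...
  TTF.F
  TTT.T
  TTTTT

.....
.....
FT...
TTF.F
TTT.T
TTTTT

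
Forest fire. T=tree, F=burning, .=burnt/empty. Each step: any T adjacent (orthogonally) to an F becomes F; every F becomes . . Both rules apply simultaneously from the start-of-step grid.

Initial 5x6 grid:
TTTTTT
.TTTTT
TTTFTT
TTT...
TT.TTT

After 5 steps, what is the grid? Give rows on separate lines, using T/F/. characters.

Step 1: 3 trees catch fire, 1 burn out
  TTTTTT
  .TTFTT
  TTF.FT
  TTT...
  TT.TTT
Step 2: 6 trees catch fire, 3 burn out
  TTTFTT
  .TF.FT
  TF...F
  TTF...
  TT.TTT
Step 3: 6 trees catch fire, 6 burn out
  TTF.FT
  .F...F
  F.....
  TF....
  TT.TTT
Step 4: 4 trees catch fire, 6 burn out
  TF...F
  ......
  ......
  F.....
  TF.TTT
Step 5: 2 trees catch fire, 4 burn out
  F.....
  ......
  ......
  ......
  F..TTT

F.....
......
......
......
F..TTT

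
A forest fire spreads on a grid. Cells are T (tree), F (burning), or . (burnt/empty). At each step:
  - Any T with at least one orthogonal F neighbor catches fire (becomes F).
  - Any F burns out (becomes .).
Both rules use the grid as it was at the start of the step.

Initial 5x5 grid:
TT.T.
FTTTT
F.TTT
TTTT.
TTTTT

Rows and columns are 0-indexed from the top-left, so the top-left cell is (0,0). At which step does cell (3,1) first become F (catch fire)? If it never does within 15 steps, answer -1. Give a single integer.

Step 1: cell (3,1)='T' (+3 fires, +2 burnt)
Step 2: cell (3,1)='F' (+4 fires, +3 burnt)
  -> target ignites at step 2
Step 3: cell (3,1)='.' (+4 fires, +4 burnt)
Step 4: cell (3,1)='.' (+5 fires, +4 burnt)
Step 5: cell (3,1)='.' (+2 fires, +5 burnt)
Step 6: cell (3,1)='.' (+1 fires, +2 burnt)
Step 7: cell (3,1)='.' (+0 fires, +1 burnt)
  fire out at step 7

2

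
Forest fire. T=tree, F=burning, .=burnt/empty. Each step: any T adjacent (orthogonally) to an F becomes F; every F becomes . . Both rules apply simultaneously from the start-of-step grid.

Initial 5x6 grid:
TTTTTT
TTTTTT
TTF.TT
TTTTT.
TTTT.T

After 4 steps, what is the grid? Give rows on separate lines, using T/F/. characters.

Step 1: 3 trees catch fire, 1 burn out
  TTTTTT
  TTFTTT
  TF..TT
  TTFTT.
  TTTT.T
Step 2: 7 trees catch fire, 3 burn out
  TTFTTT
  TF.FTT
  F...TT
  TF.FT.
  TTFT.T
Step 3: 8 trees catch fire, 7 burn out
  TF.FTT
  F...FT
  ....TT
  F...F.
  TF.F.T
Step 4: 5 trees catch fire, 8 burn out
  F...FT
  .....F
  ....FT
  ......
  F....T

F...FT
.....F
....FT
......
F....T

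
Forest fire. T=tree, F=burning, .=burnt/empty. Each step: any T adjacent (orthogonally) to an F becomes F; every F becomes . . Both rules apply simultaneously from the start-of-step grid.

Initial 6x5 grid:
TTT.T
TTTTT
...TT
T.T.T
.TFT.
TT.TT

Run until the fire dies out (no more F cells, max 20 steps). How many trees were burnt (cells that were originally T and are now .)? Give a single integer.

Step 1: +3 fires, +1 burnt (F count now 3)
Step 2: +2 fires, +3 burnt (F count now 2)
Step 3: +2 fires, +2 burnt (F count now 2)
Step 4: +0 fires, +2 burnt (F count now 0)
Fire out after step 4
Initially T: 20, now '.': 17
Total burnt (originally-T cells now '.'): 7

Answer: 7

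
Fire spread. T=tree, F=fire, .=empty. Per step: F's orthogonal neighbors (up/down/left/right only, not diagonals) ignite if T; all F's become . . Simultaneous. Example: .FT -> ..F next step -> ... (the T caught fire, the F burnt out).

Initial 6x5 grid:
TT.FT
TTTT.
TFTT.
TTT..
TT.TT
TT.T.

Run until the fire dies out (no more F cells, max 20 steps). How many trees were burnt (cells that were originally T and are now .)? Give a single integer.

Step 1: +6 fires, +2 burnt (F count now 6)
Step 2: +7 fires, +6 burnt (F count now 7)
Step 3: +3 fires, +7 burnt (F count now 3)
Step 4: +1 fires, +3 burnt (F count now 1)
Step 5: +0 fires, +1 burnt (F count now 0)
Fire out after step 5
Initially T: 20, now '.': 27
Total burnt (originally-T cells now '.'): 17

Answer: 17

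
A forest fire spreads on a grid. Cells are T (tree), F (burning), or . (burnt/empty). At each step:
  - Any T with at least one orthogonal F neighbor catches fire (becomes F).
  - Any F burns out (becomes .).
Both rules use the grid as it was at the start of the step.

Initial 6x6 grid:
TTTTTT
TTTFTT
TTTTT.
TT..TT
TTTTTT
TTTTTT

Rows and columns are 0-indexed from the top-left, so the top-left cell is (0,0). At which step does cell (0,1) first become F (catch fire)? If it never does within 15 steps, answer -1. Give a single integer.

Step 1: cell (0,1)='T' (+4 fires, +1 burnt)
Step 2: cell (0,1)='T' (+6 fires, +4 burnt)
Step 3: cell (0,1)='F' (+5 fires, +6 burnt)
  -> target ignites at step 3
Step 4: cell (0,1)='.' (+5 fires, +5 burnt)
Step 5: cell (0,1)='.' (+5 fires, +5 burnt)
Step 6: cell (0,1)='.' (+5 fires, +5 burnt)
Step 7: cell (0,1)='.' (+2 fires, +5 burnt)
Step 8: cell (0,1)='.' (+0 fires, +2 burnt)
  fire out at step 8

3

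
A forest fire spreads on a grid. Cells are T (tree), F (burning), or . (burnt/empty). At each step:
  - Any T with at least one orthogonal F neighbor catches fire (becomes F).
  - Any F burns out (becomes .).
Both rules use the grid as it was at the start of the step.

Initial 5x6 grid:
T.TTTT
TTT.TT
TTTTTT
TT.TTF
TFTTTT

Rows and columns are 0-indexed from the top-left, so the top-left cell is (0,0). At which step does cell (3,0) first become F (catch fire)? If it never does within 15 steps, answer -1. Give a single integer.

Step 1: cell (3,0)='T' (+6 fires, +2 burnt)
Step 2: cell (3,0)='F' (+7 fires, +6 burnt)
  -> target ignites at step 2
Step 3: cell (3,0)='.' (+6 fires, +7 burnt)
Step 4: cell (3,0)='.' (+3 fires, +6 burnt)
Step 5: cell (3,0)='.' (+3 fires, +3 burnt)
Step 6: cell (3,0)='.' (+0 fires, +3 burnt)
  fire out at step 6

2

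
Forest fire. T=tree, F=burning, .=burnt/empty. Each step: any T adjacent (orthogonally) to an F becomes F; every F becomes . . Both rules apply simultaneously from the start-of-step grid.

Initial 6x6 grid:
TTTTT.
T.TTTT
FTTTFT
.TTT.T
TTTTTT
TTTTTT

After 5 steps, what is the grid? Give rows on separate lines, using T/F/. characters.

Step 1: 5 trees catch fire, 2 burn out
  TTTTT.
  F.TTFT
  .FTF.F
  .TTT.T
  TTTTTT
  TTTTTT
Step 2: 8 trees catch fire, 5 burn out
  FTTTF.
  ..TF.F
  ..F...
  .FTF.F
  TTTTTT
  TTTTTT
Step 3: 7 trees catch fire, 8 burn out
  .FTF..
  ..F...
  ......
  ..F...
  TFTFTF
  TTTTTT
Step 4: 7 trees catch fire, 7 burn out
  ..F...
  ......
  ......
  ......
  F.F.F.
  TFTFTF
Step 5: 3 trees catch fire, 7 burn out
  ......
  ......
  ......
  ......
  ......
  F.F.F.

......
......
......
......
......
F.F.F.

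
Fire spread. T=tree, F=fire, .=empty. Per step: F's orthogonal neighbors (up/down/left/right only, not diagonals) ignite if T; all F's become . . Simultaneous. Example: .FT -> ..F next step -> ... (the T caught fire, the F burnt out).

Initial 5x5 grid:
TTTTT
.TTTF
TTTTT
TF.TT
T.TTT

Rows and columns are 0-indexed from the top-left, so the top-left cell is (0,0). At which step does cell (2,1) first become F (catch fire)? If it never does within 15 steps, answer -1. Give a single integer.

Step 1: cell (2,1)='F' (+5 fires, +2 burnt)
  -> target ignites at step 1
Step 2: cell (2,1)='.' (+8 fires, +5 burnt)
Step 3: cell (2,1)='.' (+4 fires, +8 burnt)
Step 4: cell (2,1)='.' (+2 fires, +4 burnt)
Step 5: cell (2,1)='.' (+1 fires, +2 burnt)
Step 6: cell (2,1)='.' (+0 fires, +1 burnt)
  fire out at step 6

1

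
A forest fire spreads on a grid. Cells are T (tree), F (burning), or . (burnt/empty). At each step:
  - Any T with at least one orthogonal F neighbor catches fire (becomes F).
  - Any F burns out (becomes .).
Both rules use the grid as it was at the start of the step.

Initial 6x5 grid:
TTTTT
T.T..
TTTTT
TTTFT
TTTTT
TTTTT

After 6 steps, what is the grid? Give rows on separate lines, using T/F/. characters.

Step 1: 4 trees catch fire, 1 burn out
  TTTTT
  T.T..
  TTTFT
  TTF.F
  TTTFT
  TTTTT
Step 2: 6 trees catch fire, 4 burn out
  TTTTT
  T.T..
  TTF.F
  TF...
  TTF.F
  TTTFT
Step 3: 6 trees catch fire, 6 burn out
  TTTTT
  T.F..
  TF...
  F....
  TF...
  TTF.F
Step 4: 4 trees catch fire, 6 burn out
  TTFTT
  T....
  F....
  .....
  F....
  TF...
Step 5: 4 trees catch fire, 4 burn out
  TF.FT
  F....
  .....
  .....
  .....
  F....
Step 6: 2 trees catch fire, 4 burn out
  F...F
  .....
  .....
  .....
  .....
  .....

F...F
.....
.....
.....
.....
.....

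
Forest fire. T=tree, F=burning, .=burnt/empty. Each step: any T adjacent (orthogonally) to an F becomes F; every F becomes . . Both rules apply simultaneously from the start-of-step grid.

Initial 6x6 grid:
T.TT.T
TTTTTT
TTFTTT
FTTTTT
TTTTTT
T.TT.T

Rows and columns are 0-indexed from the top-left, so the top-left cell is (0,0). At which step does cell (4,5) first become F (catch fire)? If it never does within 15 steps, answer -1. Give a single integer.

Step 1: cell (4,5)='T' (+7 fires, +2 burnt)
Step 2: cell (4,5)='T' (+9 fires, +7 burnt)
Step 3: cell (4,5)='T' (+7 fires, +9 burnt)
Step 4: cell (4,5)='T' (+4 fires, +7 burnt)
Step 5: cell (4,5)='F' (+2 fires, +4 burnt)
  -> target ignites at step 5
Step 6: cell (4,5)='.' (+1 fires, +2 burnt)
Step 7: cell (4,5)='.' (+0 fires, +1 burnt)
  fire out at step 7

5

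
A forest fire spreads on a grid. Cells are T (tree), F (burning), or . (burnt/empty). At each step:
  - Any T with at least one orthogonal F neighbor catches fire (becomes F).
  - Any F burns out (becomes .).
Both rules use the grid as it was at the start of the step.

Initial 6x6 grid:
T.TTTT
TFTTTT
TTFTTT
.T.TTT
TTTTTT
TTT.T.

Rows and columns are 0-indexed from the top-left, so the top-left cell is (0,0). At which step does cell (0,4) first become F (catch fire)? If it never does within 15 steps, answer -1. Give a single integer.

Step 1: cell (0,4)='T' (+4 fires, +2 burnt)
Step 2: cell (0,4)='T' (+7 fires, +4 burnt)
Step 3: cell (0,4)='T' (+6 fires, +7 burnt)
Step 4: cell (0,4)='F' (+7 fires, +6 burnt)
  -> target ignites at step 4
Step 5: cell (0,4)='.' (+5 fires, +7 burnt)
Step 6: cell (0,4)='.' (+0 fires, +5 burnt)
  fire out at step 6

4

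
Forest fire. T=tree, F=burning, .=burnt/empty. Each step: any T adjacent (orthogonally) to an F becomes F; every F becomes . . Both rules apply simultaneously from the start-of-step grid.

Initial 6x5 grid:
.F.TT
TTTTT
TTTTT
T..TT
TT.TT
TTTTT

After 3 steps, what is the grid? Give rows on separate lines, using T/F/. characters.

Step 1: 1 trees catch fire, 1 burn out
  ...TT
  TFTTT
  TTTTT
  T..TT
  TT.TT
  TTTTT
Step 2: 3 trees catch fire, 1 burn out
  ...TT
  F.FTT
  TFTTT
  T..TT
  TT.TT
  TTTTT
Step 3: 3 trees catch fire, 3 burn out
  ...TT
  ...FT
  F.FTT
  T..TT
  TT.TT
  TTTTT

...TT
...FT
F.FTT
T..TT
TT.TT
TTTTT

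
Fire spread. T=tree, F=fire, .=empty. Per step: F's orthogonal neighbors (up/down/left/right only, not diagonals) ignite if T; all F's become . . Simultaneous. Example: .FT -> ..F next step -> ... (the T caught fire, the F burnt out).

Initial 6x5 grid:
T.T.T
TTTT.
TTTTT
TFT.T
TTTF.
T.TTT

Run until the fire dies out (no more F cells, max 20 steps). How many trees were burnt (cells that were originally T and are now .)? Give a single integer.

Answer: 21

Derivation:
Step 1: +6 fires, +2 burnt (F count now 6)
Step 2: +6 fires, +6 burnt (F count now 6)
Step 3: +4 fires, +6 burnt (F count now 4)
Step 4: +4 fires, +4 burnt (F count now 4)
Step 5: +1 fires, +4 burnt (F count now 1)
Step 6: +0 fires, +1 burnt (F count now 0)
Fire out after step 6
Initially T: 22, now '.': 29
Total burnt (originally-T cells now '.'): 21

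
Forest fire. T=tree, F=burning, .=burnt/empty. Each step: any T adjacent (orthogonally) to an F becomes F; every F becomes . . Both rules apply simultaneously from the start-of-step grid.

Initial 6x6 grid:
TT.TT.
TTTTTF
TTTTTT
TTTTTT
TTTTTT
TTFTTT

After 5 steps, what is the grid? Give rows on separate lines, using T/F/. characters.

Step 1: 5 trees catch fire, 2 burn out
  TT.TT.
  TTTTF.
  TTTTTF
  TTTTTT
  TTFTTT
  TF.FTT
Step 2: 9 trees catch fire, 5 burn out
  TT.TF.
  TTTF..
  TTTTF.
  TTFTTF
  TF.FTT
  F...FT
Step 3: 11 trees catch fire, 9 burn out
  TT.F..
  TTF...
  TTFF..
  TF.FF.
  F...FF
  .....F
Step 4: 3 trees catch fire, 11 burn out
  TT....
  TF....
  TF....
  F.....
  ......
  ......
Step 5: 3 trees catch fire, 3 burn out
  TF....
  F.....
  F.....
  ......
  ......
  ......

TF....
F.....
F.....
......
......
......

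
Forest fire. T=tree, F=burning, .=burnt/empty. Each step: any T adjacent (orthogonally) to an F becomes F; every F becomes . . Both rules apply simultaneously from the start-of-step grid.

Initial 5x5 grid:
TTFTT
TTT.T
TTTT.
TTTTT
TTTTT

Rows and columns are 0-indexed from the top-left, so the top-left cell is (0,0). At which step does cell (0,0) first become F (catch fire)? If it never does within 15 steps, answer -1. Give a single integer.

Step 1: cell (0,0)='T' (+3 fires, +1 burnt)
Step 2: cell (0,0)='F' (+4 fires, +3 burnt)
  -> target ignites at step 2
Step 3: cell (0,0)='.' (+5 fires, +4 burnt)
Step 4: cell (0,0)='.' (+4 fires, +5 burnt)
Step 5: cell (0,0)='.' (+4 fires, +4 burnt)
Step 6: cell (0,0)='.' (+2 fires, +4 burnt)
Step 7: cell (0,0)='.' (+0 fires, +2 burnt)
  fire out at step 7

2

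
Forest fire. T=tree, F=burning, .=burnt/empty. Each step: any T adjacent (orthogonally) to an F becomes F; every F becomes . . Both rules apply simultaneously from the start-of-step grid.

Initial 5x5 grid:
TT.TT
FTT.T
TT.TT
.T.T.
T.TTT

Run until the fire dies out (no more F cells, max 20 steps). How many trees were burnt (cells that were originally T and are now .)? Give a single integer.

Answer: 7

Derivation:
Step 1: +3 fires, +1 burnt (F count now 3)
Step 2: +3 fires, +3 burnt (F count now 3)
Step 3: +1 fires, +3 burnt (F count now 1)
Step 4: +0 fires, +1 burnt (F count now 0)
Fire out after step 4
Initially T: 17, now '.': 15
Total burnt (originally-T cells now '.'): 7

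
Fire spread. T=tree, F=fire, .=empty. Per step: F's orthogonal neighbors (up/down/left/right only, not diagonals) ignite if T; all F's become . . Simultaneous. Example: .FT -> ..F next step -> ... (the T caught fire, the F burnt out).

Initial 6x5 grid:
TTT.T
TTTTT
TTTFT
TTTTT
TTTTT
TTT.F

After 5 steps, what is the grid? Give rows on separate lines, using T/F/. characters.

Step 1: 5 trees catch fire, 2 burn out
  TTT.T
  TTTFT
  TTF.F
  TTTFT
  TTTTF
  TTT..
Step 2: 6 trees catch fire, 5 burn out
  TTT.T
  TTF.F
  TF...
  TTF.F
  TTTF.
  TTT..
Step 3: 6 trees catch fire, 6 burn out
  TTF.F
  TF...
  F....
  TF...
  TTF..
  TTT..
Step 4: 5 trees catch fire, 6 burn out
  TF...
  F....
  .....
  F....
  TF...
  TTF..
Step 5: 3 trees catch fire, 5 burn out
  F....
  .....
  .....
  .....
  F....
  TF...

F....
.....
.....
.....
F....
TF...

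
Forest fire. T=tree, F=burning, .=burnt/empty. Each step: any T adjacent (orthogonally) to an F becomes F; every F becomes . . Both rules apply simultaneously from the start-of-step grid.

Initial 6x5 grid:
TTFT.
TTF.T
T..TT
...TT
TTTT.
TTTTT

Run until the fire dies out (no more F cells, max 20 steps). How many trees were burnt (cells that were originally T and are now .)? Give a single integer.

Step 1: +3 fires, +2 burnt (F count now 3)
Step 2: +2 fires, +3 burnt (F count now 2)
Step 3: +1 fires, +2 burnt (F count now 1)
Step 4: +0 fires, +1 burnt (F count now 0)
Fire out after step 4
Initially T: 20, now '.': 16
Total burnt (originally-T cells now '.'): 6

Answer: 6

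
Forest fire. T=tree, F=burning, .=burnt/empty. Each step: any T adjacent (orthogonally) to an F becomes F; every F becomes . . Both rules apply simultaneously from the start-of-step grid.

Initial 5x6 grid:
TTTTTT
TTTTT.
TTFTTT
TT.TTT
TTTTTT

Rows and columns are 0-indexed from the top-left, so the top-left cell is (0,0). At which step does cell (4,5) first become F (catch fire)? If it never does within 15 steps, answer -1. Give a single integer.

Step 1: cell (4,5)='T' (+3 fires, +1 burnt)
Step 2: cell (4,5)='T' (+7 fires, +3 burnt)
Step 3: cell (4,5)='T' (+9 fires, +7 burnt)
Step 4: cell (4,5)='T' (+6 fires, +9 burnt)
Step 5: cell (4,5)='F' (+2 fires, +6 burnt)
  -> target ignites at step 5
Step 6: cell (4,5)='.' (+0 fires, +2 burnt)
  fire out at step 6

5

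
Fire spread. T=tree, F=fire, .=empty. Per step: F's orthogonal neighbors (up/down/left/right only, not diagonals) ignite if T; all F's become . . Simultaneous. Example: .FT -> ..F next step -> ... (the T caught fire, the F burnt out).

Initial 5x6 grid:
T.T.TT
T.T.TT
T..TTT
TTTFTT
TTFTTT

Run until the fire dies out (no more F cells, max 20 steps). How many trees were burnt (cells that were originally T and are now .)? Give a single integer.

Step 1: +5 fires, +2 burnt (F count now 5)
Step 2: +5 fires, +5 burnt (F count now 5)
Step 3: +4 fires, +5 burnt (F count now 4)
Step 4: +3 fires, +4 burnt (F count now 3)
Step 5: +2 fires, +3 burnt (F count now 2)
Step 6: +1 fires, +2 burnt (F count now 1)
Step 7: +0 fires, +1 burnt (F count now 0)
Fire out after step 7
Initially T: 22, now '.': 28
Total burnt (originally-T cells now '.'): 20

Answer: 20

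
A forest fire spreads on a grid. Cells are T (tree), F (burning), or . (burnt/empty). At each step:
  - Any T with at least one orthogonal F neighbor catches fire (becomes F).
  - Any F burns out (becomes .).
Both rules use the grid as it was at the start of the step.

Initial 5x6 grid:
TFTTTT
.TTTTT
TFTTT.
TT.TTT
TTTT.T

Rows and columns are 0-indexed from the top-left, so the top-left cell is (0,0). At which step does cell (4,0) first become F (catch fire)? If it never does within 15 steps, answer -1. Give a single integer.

Step 1: cell (4,0)='T' (+6 fires, +2 burnt)
Step 2: cell (4,0)='T' (+5 fires, +6 burnt)
Step 3: cell (4,0)='F' (+6 fires, +5 burnt)
  -> target ignites at step 3
Step 4: cell (4,0)='.' (+4 fires, +6 burnt)
Step 5: cell (4,0)='.' (+2 fires, +4 burnt)
Step 6: cell (4,0)='.' (+1 fires, +2 burnt)
Step 7: cell (4,0)='.' (+0 fires, +1 burnt)
  fire out at step 7

3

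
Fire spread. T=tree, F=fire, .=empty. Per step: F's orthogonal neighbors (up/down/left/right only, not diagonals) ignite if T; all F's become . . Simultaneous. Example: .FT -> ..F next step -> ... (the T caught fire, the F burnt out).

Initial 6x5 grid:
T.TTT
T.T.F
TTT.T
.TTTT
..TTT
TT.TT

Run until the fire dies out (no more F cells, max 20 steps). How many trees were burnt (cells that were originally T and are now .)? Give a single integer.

Step 1: +2 fires, +1 burnt (F count now 2)
Step 2: +2 fires, +2 burnt (F count now 2)
Step 3: +3 fires, +2 burnt (F count now 3)
Step 4: +4 fires, +3 burnt (F count now 4)
Step 5: +4 fires, +4 burnt (F count now 4)
Step 6: +1 fires, +4 burnt (F count now 1)
Step 7: +1 fires, +1 burnt (F count now 1)
Step 8: +1 fires, +1 burnt (F count now 1)
Step 9: +1 fires, +1 burnt (F count now 1)
Step 10: +0 fires, +1 burnt (F count now 0)
Fire out after step 10
Initially T: 21, now '.': 28
Total burnt (originally-T cells now '.'): 19

Answer: 19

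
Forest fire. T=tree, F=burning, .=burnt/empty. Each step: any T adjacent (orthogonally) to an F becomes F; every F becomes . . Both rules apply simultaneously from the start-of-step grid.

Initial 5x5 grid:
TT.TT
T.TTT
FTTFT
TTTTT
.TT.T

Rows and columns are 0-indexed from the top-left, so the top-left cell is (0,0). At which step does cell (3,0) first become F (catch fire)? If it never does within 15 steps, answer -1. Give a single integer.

Step 1: cell (3,0)='F' (+7 fires, +2 burnt)
  -> target ignites at step 1
Step 2: cell (3,0)='.' (+7 fires, +7 burnt)
Step 3: cell (3,0)='.' (+5 fires, +7 burnt)
Step 4: cell (3,0)='.' (+0 fires, +5 burnt)
  fire out at step 4

1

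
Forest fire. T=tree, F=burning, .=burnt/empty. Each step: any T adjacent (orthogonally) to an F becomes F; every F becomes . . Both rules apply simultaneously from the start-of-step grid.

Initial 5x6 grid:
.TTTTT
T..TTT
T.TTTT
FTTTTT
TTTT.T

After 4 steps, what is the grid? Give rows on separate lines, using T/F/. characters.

Step 1: 3 trees catch fire, 1 burn out
  .TTTTT
  T..TTT
  F.TTTT
  .FTTTT
  FTTT.T
Step 2: 3 trees catch fire, 3 burn out
  .TTTTT
  F..TTT
  ..TTTT
  ..FTTT
  .FTT.T
Step 3: 3 trees catch fire, 3 burn out
  .TTTTT
  ...TTT
  ..FTTT
  ...FTT
  ..FT.T
Step 4: 3 trees catch fire, 3 burn out
  .TTTTT
  ...TTT
  ...FTT
  ....FT
  ...F.T

.TTTTT
...TTT
...FTT
....FT
...F.T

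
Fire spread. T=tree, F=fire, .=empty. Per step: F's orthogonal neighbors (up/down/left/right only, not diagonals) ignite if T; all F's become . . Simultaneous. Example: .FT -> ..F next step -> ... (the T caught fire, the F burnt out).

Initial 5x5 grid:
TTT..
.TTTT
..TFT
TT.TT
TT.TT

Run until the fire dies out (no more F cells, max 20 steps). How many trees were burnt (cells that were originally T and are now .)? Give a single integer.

Answer: 13

Derivation:
Step 1: +4 fires, +1 burnt (F count now 4)
Step 2: +4 fires, +4 burnt (F count now 4)
Step 3: +3 fires, +4 burnt (F count now 3)
Step 4: +1 fires, +3 burnt (F count now 1)
Step 5: +1 fires, +1 burnt (F count now 1)
Step 6: +0 fires, +1 burnt (F count now 0)
Fire out after step 6
Initially T: 17, now '.': 21
Total burnt (originally-T cells now '.'): 13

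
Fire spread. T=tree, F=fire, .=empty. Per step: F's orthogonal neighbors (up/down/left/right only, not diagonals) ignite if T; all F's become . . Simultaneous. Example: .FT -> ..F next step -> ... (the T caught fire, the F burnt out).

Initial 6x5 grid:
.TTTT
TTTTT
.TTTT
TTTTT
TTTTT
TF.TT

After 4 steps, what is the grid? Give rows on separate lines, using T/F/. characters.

Step 1: 2 trees catch fire, 1 burn out
  .TTTT
  TTTTT
  .TTTT
  TTTTT
  TFTTT
  F..TT
Step 2: 3 trees catch fire, 2 burn out
  .TTTT
  TTTTT
  .TTTT
  TFTTT
  F.FTT
  ...TT
Step 3: 4 trees catch fire, 3 burn out
  .TTTT
  TTTTT
  .FTTT
  F.FTT
  ...FT
  ...TT
Step 4: 5 trees catch fire, 4 burn out
  .TTTT
  TFTTT
  ..FTT
  ...FT
  ....F
  ...FT

.TTTT
TFTTT
..FTT
...FT
....F
...FT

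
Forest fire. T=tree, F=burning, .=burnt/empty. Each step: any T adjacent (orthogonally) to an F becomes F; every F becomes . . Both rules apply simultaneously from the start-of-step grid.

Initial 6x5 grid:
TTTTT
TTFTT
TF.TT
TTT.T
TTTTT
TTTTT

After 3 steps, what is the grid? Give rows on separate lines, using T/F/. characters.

Step 1: 5 trees catch fire, 2 burn out
  TTFTT
  TF.FT
  F..TT
  TFT.T
  TTTTT
  TTTTT
Step 2: 8 trees catch fire, 5 burn out
  TF.FT
  F...F
  ...FT
  F.F.T
  TFTTT
  TTTTT
Step 3: 6 trees catch fire, 8 burn out
  F...F
  .....
  ....F
  ....T
  F.FTT
  TFTTT

F...F
.....
....F
....T
F.FTT
TFTTT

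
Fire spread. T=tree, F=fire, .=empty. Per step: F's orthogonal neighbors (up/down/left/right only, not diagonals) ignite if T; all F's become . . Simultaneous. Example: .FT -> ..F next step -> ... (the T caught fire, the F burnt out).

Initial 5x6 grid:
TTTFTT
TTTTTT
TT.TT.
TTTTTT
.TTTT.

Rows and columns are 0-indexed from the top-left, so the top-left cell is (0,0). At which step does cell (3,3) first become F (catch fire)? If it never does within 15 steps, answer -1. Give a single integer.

Step 1: cell (3,3)='T' (+3 fires, +1 burnt)
Step 2: cell (3,3)='T' (+5 fires, +3 burnt)
Step 3: cell (3,3)='F' (+5 fires, +5 burnt)
  -> target ignites at step 3
Step 4: cell (3,3)='.' (+5 fires, +5 burnt)
Step 5: cell (3,3)='.' (+5 fires, +5 burnt)
Step 6: cell (3,3)='.' (+2 fires, +5 burnt)
Step 7: cell (3,3)='.' (+0 fires, +2 burnt)
  fire out at step 7

3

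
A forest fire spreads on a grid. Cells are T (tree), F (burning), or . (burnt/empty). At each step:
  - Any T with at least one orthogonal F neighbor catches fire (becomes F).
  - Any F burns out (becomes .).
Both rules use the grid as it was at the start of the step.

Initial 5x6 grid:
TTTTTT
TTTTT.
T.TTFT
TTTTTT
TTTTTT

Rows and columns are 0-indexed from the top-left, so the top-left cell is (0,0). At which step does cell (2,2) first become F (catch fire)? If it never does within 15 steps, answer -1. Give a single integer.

Step 1: cell (2,2)='T' (+4 fires, +1 burnt)
Step 2: cell (2,2)='F' (+6 fires, +4 burnt)
  -> target ignites at step 2
Step 3: cell (2,2)='.' (+6 fires, +6 burnt)
Step 4: cell (2,2)='.' (+4 fires, +6 burnt)
Step 5: cell (2,2)='.' (+4 fires, +4 burnt)
Step 6: cell (2,2)='.' (+3 fires, +4 burnt)
Step 7: cell (2,2)='.' (+0 fires, +3 burnt)
  fire out at step 7

2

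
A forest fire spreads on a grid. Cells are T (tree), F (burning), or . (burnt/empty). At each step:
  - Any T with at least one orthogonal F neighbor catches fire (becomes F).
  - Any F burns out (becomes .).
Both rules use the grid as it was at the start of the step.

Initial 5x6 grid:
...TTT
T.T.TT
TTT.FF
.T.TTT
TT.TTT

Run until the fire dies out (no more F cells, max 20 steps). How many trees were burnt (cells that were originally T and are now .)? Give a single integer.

Step 1: +4 fires, +2 burnt (F count now 4)
Step 2: +5 fires, +4 burnt (F count now 5)
Step 3: +2 fires, +5 burnt (F count now 2)
Step 4: +0 fires, +2 burnt (F count now 0)
Fire out after step 4
Initially T: 19, now '.': 22
Total burnt (originally-T cells now '.'): 11

Answer: 11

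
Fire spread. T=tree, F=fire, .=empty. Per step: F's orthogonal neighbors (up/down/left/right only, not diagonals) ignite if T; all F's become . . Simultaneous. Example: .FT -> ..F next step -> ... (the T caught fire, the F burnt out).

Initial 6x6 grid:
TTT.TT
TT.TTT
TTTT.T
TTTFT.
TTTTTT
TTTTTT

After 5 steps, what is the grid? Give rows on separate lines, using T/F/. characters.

Step 1: 4 trees catch fire, 1 burn out
  TTT.TT
  TT.TTT
  TTTF.T
  TTF.F.
  TTTFTT
  TTTTTT
Step 2: 6 trees catch fire, 4 burn out
  TTT.TT
  TT.FTT
  TTF..T
  TF....
  TTF.FT
  TTTFTT
Step 3: 7 trees catch fire, 6 burn out
  TTT.TT
  TT..FT
  TF...T
  F.....
  TF...F
  TTF.FT
Step 4: 7 trees catch fire, 7 burn out
  TTT.FT
  TF...F
  F....T
  ......
  F.....
  TF...F
Step 5: 5 trees catch fire, 7 burn out
  TFT..F
  F.....
  .....F
  ......
  ......
  F.....

TFT..F
F.....
.....F
......
......
F.....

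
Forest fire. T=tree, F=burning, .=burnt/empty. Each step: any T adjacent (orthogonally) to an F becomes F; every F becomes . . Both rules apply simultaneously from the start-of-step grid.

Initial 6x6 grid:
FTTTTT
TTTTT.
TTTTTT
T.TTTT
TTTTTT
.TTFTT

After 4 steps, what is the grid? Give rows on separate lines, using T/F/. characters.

Step 1: 5 trees catch fire, 2 burn out
  .FTTTT
  FTTTT.
  TTTTTT
  T.TTTT
  TTTFTT
  .TF.FT
Step 2: 8 trees catch fire, 5 burn out
  ..FTTT
  .FTTT.
  FTTTTT
  T.TFTT
  TTF.FT
  .F...F
Step 3: 9 trees catch fire, 8 burn out
  ...FTT
  ..FTT.
  .FTFTT
  F.F.FT
  TF...F
  ......
Step 4: 6 trees catch fire, 9 burn out
  ....FT
  ...FT.
  ..F.FT
  .....F
  F.....
  ......

....FT
...FT.
..F.FT
.....F
F.....
......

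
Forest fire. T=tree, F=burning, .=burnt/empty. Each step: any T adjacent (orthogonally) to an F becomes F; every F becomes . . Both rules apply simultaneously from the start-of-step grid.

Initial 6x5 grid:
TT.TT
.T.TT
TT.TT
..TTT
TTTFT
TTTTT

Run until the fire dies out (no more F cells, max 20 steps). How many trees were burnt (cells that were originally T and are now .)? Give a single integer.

Step 1: +4 fires, +1 burnt (F count now 4)
Step 2: +6 fires, +4 burnt (F count now 6)
Step 3: +4 fires, +6 burnt (F count now 4)
Step 4: +3 fires, +4 burnt (F count now 3)
Step 5: +1 fires, +3 burnt (F count now 1)
Step 6: +0 fires, +1 burnt (F count now 0)
Fire out after step 6
Initially T: 23, now '.': 25
Total burnt (originally-T cells now '.'): 18

Answer: 18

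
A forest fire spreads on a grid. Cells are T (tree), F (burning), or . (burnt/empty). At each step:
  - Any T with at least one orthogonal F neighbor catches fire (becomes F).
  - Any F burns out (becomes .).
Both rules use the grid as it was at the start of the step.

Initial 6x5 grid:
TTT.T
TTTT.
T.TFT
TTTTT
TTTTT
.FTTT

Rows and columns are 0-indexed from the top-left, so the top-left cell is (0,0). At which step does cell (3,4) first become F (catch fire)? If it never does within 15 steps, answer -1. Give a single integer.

Step 1: cell (3,4)='T' (+6 fires, +2 burnt)
Step 2: cell (3,4)='F' (+8 fires, +6 burnt)
  -> target ignites at step 2
Step 3: cell (3,4)='.' (+5 fires, +8 burnt)
Step 4: cell (3,4)='.' (+3 fires, +5 burnt)
Step 5: cell (3,4)='.' (+1 fires, +3 burnt)
Step 6: cell (3,4)='.' (+0 fires, +1 burnt)
  fire out at step 6

2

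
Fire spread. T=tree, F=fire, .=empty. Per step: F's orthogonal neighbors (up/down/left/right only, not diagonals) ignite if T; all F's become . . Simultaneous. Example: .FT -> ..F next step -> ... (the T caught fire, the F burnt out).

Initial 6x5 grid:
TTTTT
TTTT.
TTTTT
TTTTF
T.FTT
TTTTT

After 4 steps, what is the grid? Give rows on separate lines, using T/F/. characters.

Step 1: 6 trees catch fire, 2 burn out
  TTTTT
  TTTT.
  TTTTF
  TTFF.
  T..FF
  TTFTT
Step 2: 6 trees catch fire, 6 burn out
  TTTTT
  TTTT.
  TTFF.
  TF...
  T....
  TF.FF
Step 3: 5 trees catch fire, 6 burn out
  TTTTT
  TTFF.
  TF...
  F....
  T....
  F....
Step 4: 5 trees catch fire, 5 burn out
  TTFFT
  TF...
  F....
  .....
  F....
  .....

TTFFT
TF...
F....
.....
F....
.....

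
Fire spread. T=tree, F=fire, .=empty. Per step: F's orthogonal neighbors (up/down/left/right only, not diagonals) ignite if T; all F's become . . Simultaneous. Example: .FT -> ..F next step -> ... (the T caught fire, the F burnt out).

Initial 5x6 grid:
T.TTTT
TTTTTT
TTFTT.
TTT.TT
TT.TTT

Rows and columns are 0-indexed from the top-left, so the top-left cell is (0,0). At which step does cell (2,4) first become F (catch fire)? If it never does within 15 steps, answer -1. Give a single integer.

Step 1: cell (2,4)='T' (+4 fires, +1 burnt)
Step 2: cell (2,4)='F' (+6 fires, +4 burnt)
  -> target ignites at step 2
Step 3: cell (2,4)='.' (+6 fires, +6 burnt)
Step 4: cell (2,4)='.' (+6 fires, +6 burnt)
Step 5: cell (2,4)='.' (+3 fires, +6 burnt)
Step 6: cell (2,4)='.' (+0 fires, +3 burnt)
  fire out at step 6

2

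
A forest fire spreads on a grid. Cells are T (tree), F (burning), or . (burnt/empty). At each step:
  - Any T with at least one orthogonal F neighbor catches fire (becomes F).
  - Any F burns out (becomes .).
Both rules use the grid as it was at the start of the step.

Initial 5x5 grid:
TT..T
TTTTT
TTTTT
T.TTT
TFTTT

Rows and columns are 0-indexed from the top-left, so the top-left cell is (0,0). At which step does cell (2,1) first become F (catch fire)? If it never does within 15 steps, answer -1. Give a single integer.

Step 1: cell (2,1)='T' (+2 fires, +1 burnt)
Step 2: cell (2,1)='T' (+3 fires, +2 burnt)
Step 3: cell (2,1)='T' (+4 fires, +3 burnt)
Step 4: cell (2,1)='F' (+5 fires, +4 burnt)
  -> target ignites at step 4
Step 5: cell (2,1)='.' (+4 fires, +5 burnt)
Step 6: cell (2,1)='.' (+2 fires, +4 burnt)
Step 7: cell (2,1)='.' (+1 fires, +2 burnt)
Step 8: cell (2,1)='.' (+0 fires, +1 burnt)
  fire out at step 8

4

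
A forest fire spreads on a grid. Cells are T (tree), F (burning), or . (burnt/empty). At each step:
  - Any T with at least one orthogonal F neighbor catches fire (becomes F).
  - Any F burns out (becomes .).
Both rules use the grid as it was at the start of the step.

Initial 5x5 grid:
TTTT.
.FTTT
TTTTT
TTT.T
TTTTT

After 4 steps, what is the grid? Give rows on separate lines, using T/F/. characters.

Step 1: 3 trees catch fire, 1 burn out
  TFTT.
  ..FTT
  TFTTT
  TTT.T
  TTTTT
Step 2: 6 trees catch fire, 3 burn out
  F.FT.
  ...FT
  F.FTT
  TFT.T
  TTTTT
Step 3: 6 trees catch fire, 6 burn out
  ...F.
  ....F
  ...FT
  F.F.T
  TFTTT
Step 4: 3 trees catch fire, 6 burn out
  .....
  .....
  ....F
  ....T
  F.FTT

.....
.....
....F
....T
F.FTT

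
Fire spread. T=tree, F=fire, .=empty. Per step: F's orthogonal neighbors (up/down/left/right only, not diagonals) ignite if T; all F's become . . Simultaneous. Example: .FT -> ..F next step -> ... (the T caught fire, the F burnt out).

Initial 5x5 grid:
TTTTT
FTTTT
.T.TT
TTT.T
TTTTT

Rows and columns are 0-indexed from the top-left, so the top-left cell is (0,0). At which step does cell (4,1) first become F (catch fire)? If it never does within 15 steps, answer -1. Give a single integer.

Step 1: cell (4,1)='T' (+2 fires, +1 burnt)
Step 2: cell (4,1)='T' (+3 fires, +2 burnt)
Step 3: cell (4,1)='T' (+3 fires, +3 burnt)
Step 4: cell (4,1)='F' (+6 fires, +3 burnt)
  -> target ignites at step 4
Step 5: cell (4,1)='.' (+4 fires, +6 burnt)
Step 6: cell (4,1)='.' (+2 fires, +4 burnt)
Step 7: cell (4,1)='.' (+1 fires, +2 burnt)
Step 8: cell (4,1)='.' (+0 fires, +1 burnt)
  fire out at step 8

4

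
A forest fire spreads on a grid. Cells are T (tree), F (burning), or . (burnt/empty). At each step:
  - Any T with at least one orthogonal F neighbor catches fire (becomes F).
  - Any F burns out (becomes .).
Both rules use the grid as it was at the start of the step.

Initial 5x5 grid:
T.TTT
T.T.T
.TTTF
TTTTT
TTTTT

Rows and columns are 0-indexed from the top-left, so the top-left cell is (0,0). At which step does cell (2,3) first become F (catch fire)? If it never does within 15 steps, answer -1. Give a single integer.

Step 1: cell (2,3)='F' (+3 fires, +1 burnt)
  -> target ignites at step 1
Step 2: cell (2,3)='.' (+4 fires, +3 burnt)
Step 3: cell (2,3)='.' (+5 fires, +4 burnt)
Step 4: cell (2,3)='.' (+3 fires, +5 burnt)
Step 5: cell (2,3)='.' (+2 fires, +3 burnt)
Step 6: cell (2,3)='.' (+1 fires, +2 burnt)
Step 7: cell (2,3)='.' (+0 fires, +1 burnt)
  fire out at step 7

1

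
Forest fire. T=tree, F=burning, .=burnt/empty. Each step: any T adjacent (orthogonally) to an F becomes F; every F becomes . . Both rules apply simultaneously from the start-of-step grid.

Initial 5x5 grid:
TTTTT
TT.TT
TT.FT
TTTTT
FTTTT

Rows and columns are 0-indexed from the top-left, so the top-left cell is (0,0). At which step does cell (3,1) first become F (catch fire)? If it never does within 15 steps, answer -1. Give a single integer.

Step 1: cell (3,1)='T' (+5 fires, +2 burnt)
Step 2: cell (3,1)='F' (+8 fires, +5 burnt)
  -> target ignites at step 2
Step 3: cell (3,1)='.' (+5 fires, +8 burnt)
Step 4: cell (3,1)='.' (+3 fires, +5 burnt)
Step 5: cell (3,1)='.' (+0 fires, +3 burnt)
  fire out at step 5

2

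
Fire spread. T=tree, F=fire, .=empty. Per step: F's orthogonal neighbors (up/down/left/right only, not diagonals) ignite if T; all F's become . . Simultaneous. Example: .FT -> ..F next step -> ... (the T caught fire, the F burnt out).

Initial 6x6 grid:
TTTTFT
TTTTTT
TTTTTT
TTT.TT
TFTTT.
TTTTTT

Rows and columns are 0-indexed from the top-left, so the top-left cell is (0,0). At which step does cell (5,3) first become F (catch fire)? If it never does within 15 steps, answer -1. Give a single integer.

Step 1: cell (5,3)='T' (+7 fires, +2 burnt)
Step 2: cell (5,3)='T' (+10 fires, +7 burnt)
Step 3: cell (5,3)='F' (+10 fires, +10 burnt)
  -> target ignites at step 3
Step 4: cell (5,3)='.' (+4 fires, +10 burnt)
Step 5: cell (5,3)='.' (+1 fires, +4 burnt)
Step 6: cell (5,3)='.' (+0 fires, +1 burnt)
  fire out at step 6

3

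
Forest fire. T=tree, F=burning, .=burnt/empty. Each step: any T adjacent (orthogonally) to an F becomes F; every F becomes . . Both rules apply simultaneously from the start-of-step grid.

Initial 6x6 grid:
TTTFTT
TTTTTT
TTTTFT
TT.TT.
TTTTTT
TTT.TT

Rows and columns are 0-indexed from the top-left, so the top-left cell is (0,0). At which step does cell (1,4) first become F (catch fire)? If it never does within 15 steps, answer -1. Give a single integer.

Step 1: cell (1,4)='F' (+7 fires, +2 burnt)
  -> target ignites at step 1
Step 2: cell (1,4)='.' (+7 fires, +7 burnt)
Step 3: cell (1,4)='.' (+6 fires, +7 burnt)
Step 4: cell (1,4)='.' (+5 fires, +6 burnt)
Step 5: cell (1,4)='.' (+3 fires, +5 burnt)
Step 6: cell (1,4)='.' (+2 fires, +3 burnt)
Step 7: cell (1,4)='.' (+1 fires, +2 burnt)
Step 8: cell (1,4)='.' (+0 fires, +1 burnt)
  fire out at step 8

1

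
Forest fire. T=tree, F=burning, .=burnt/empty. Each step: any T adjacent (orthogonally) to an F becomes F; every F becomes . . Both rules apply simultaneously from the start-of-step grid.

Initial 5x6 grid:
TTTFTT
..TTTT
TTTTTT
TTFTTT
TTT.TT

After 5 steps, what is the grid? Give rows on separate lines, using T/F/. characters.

Step 1: 7 trees catch fire, 2 burn out
  TTF.FT
  ..TFTT
  TTFTTT
  TF.FTT
  TTF.TT
Step 2: 9 trees catch fire, 7 burn out
  TF...F
  ..F.FT
  TF.FTT
  F...FT
  TF..TT
Step 3: 7 trees catch fire, 9 burn out
  F.....
  .....F
  F...FT
  .....F
  F...FT
Step 4: 2 trees catch fire, 7 burn out
  ......
  ......
  .....F
  ......
  .....F
Step 5: 0 trees catch fire, 2 burn out
  ......
  ......
  ......
  ......
  ......

......
......
......
......
......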